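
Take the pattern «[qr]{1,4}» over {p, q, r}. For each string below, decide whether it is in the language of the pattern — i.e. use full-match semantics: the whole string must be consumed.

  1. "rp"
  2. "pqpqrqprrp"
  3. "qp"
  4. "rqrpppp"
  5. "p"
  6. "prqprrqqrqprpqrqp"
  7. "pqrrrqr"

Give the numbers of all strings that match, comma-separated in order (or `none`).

1. "rp" → no match
2. "pqpqrqprrp" → no match
3. "qp" → no match
4. "rqrpppp" → no match
5. "p" → no match
6 → no match
7. "pqrrrqr" → no match

none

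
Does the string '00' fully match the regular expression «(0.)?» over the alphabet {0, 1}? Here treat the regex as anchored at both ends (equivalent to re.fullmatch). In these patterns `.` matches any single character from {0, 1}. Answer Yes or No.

Yes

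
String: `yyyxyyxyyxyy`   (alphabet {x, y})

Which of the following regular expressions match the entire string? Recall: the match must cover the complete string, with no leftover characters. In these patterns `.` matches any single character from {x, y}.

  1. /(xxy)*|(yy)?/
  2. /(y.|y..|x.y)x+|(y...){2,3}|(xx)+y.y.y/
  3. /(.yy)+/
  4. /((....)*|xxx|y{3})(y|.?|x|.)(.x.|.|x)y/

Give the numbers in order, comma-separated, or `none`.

2, 3, 4

1 → no match
2 → match
3 → match
4 → match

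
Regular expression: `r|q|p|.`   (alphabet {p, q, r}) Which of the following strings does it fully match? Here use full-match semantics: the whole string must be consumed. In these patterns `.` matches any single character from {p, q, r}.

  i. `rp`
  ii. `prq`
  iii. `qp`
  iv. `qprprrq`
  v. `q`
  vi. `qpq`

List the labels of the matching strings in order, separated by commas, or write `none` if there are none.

v

i → no match
ii → no match
iii → no match
iv → no match
v → match
vi → no match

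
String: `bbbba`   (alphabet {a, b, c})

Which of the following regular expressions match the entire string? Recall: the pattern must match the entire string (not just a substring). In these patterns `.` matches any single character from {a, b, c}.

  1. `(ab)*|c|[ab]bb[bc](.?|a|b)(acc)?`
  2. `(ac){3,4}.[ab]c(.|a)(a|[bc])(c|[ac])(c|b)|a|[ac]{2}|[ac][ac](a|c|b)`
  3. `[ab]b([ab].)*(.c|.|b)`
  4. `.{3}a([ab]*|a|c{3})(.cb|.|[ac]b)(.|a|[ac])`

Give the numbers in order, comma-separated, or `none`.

1, 3

1 → match
2 → no match
3 → match
4 → no match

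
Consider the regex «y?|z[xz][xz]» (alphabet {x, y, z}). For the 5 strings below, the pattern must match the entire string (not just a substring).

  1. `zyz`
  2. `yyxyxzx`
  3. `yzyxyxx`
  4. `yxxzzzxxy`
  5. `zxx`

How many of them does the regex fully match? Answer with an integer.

1. `zyz` → no match
2. `yyxyxzx` → no match
3. `yzyxyxx` → no match
4. `yxxzzzxxy` → no match
5. `zxx` → match
Total matched: 1

1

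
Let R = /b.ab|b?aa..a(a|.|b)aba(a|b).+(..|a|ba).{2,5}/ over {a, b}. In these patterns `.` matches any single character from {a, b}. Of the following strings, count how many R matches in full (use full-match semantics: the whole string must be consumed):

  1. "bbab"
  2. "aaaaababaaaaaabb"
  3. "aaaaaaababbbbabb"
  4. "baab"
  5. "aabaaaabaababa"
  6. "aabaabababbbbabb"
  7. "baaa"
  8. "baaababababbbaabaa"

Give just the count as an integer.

7

1 → match
2 → match
3 → match
4 → match
5 → match
6 → match
7 → no match
8 → match
Total matched: 7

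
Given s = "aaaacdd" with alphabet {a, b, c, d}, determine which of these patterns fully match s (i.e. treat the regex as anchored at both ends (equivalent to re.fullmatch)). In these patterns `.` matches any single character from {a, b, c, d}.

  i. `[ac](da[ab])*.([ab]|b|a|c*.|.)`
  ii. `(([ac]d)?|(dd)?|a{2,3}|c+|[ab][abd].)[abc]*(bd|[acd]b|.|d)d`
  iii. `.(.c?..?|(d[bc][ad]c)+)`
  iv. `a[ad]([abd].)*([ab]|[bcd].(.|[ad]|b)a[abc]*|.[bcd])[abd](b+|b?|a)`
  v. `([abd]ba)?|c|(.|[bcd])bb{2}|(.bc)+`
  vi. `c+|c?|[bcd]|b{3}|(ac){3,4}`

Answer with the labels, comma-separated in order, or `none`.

i → no match
ii → match
iii → no match
iv → match
v → no match
vi → no match

ii, iv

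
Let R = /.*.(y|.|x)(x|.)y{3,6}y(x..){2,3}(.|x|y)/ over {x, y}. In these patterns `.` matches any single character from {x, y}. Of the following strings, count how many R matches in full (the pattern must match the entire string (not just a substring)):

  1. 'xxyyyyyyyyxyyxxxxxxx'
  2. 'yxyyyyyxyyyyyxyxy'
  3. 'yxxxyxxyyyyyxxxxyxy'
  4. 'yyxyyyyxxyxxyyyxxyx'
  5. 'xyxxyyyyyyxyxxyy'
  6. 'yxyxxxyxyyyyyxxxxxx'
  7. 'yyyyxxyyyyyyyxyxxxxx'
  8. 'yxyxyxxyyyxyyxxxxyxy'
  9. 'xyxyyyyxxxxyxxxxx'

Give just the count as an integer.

4

1 → match
2 → no match
3 → match
4 → no match
5 → no match
6 → no match
7 → match
8 → no match
9 → match
Total matched: 4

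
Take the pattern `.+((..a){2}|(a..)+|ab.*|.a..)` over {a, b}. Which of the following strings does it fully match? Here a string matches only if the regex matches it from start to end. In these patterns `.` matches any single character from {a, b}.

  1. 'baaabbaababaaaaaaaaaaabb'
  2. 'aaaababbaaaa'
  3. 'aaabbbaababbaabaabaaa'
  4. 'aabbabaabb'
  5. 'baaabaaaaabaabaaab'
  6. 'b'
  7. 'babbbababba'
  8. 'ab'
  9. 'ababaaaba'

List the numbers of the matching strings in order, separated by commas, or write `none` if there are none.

1, 2, 3, 4, 5, 7, 9

1 → match
2 → match
3 → match
4 → match
5 → match
6 → no match
7 → match
8 → no match
9 → match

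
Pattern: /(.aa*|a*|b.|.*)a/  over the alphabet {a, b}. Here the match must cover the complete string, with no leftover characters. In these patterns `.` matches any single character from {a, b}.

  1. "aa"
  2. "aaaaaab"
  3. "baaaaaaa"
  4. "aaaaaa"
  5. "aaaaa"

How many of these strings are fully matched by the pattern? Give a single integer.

4

1 → match
2 → no match — must end with "a"
3 → match
4 → match
5 → match
Total matched: 4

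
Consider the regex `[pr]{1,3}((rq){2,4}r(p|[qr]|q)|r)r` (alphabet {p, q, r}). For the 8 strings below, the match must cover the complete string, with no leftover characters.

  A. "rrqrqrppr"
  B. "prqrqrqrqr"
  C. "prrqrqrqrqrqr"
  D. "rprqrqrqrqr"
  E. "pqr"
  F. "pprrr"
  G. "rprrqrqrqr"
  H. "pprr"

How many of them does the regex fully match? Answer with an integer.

6

A → no match
B → match
C → match
D → match
E → no match
F → match
G → match
H → match
Total matched: 6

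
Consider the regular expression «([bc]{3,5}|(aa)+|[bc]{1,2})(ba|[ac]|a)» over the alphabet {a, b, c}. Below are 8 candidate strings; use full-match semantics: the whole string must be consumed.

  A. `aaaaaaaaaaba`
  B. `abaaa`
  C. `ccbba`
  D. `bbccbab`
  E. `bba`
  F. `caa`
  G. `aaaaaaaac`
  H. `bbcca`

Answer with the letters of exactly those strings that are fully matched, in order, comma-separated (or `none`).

A → match
B → no match
C → match
D → no match
E → match
F → no match
G → match
H → match

A, C, E, G, H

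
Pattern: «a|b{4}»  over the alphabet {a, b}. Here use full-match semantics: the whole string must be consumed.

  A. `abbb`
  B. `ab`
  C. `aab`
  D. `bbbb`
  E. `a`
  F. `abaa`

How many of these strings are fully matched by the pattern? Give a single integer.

A → no match
B → no match
C → no match
D → match
E → match
F → no match
Total matched: 2

2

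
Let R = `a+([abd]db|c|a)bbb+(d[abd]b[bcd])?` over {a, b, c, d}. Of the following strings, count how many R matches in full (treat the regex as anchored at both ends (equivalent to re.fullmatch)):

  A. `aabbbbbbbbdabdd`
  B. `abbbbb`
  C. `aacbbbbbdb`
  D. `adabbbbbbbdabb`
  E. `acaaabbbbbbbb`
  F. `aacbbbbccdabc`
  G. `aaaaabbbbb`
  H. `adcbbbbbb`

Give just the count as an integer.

A → no match
B → no match
C → no match
D → no match
E → no match
F → no match
G → match
H → no match
Total matched: 1

1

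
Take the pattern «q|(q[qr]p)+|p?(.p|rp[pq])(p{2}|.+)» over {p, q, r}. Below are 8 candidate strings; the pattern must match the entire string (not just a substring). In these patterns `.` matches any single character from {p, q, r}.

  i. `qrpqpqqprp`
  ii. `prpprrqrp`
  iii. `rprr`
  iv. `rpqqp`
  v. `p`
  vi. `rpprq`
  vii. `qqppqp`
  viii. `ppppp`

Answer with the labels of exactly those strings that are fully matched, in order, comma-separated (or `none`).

ii, iii, iv, vi, viii

i → no match
ii → match
iii → match
iv → match
v → no match
vi → match
vii → no match
viii → match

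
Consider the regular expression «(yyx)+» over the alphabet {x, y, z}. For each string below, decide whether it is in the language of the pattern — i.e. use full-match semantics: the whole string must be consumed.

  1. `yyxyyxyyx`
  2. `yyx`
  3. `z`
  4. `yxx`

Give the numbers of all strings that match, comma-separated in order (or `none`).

1, 2

1. `yyxyyxyyx` → match
2. `yyx` → match
3. `z` → no match — must start with `yyx`
4. `yxx` → no match — must start with `yyx`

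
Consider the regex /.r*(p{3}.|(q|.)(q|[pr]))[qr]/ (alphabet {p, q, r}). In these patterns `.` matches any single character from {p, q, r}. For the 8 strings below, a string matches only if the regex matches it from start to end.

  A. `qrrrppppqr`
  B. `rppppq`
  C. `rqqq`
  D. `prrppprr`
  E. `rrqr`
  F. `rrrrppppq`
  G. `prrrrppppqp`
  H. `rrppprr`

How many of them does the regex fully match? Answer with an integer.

6

A. `qrrrppppqr` → no match
B. `rppppq` → match
C. `rqqq` → match
D. `prrppprr` → match
E. `rrqr` → match
F. `rrrrppppq` → match
G. `prrrrppppqp` → no match
H. `rrppprr` → match
Total matched: 6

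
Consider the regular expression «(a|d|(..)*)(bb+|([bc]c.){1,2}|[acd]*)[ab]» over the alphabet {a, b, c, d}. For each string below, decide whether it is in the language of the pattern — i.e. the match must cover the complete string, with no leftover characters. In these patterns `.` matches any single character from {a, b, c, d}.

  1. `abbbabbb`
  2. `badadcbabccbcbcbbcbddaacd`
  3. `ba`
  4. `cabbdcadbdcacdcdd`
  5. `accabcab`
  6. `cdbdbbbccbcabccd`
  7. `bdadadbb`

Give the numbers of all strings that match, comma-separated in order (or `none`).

5

1 → no match
2 → no match
3 → no match
4 → no match
5 → match
6 → no match
7 → no match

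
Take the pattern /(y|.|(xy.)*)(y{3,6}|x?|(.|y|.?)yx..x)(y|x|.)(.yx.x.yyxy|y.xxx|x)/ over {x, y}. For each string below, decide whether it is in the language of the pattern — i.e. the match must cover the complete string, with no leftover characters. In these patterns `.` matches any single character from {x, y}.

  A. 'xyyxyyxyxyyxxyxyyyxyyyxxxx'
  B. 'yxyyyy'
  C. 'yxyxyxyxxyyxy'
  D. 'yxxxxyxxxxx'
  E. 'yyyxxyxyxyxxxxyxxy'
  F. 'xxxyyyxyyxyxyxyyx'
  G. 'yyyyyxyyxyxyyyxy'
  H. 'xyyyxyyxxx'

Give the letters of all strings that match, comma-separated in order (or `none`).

A → no match
B → no match
C → match
D → no match
E → no match
F → no match
G → match
H → match

C, G, H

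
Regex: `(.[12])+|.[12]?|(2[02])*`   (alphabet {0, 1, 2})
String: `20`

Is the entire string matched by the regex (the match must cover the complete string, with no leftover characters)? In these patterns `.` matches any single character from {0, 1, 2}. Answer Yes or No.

Yes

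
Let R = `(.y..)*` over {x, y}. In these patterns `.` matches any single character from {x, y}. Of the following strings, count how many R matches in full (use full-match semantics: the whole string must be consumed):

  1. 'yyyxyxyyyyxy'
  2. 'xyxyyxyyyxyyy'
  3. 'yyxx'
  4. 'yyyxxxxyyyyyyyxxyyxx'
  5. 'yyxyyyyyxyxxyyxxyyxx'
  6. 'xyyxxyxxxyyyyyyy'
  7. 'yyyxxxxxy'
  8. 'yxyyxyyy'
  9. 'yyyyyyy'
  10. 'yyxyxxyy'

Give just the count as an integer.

1 → no match
2 → no match
3 → match
4 → no match
5 → match
6 → match
7 → no match
8 → no match
9 → no match
10 → no match
Total matched: 3

3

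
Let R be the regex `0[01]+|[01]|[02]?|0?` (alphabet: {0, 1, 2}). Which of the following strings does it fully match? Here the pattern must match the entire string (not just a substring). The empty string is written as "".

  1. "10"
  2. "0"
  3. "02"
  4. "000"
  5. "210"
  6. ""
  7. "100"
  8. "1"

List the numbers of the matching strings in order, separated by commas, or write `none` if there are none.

1. "10" → no match
2. "0" → match
3. "02" → no match
4. "000" → match
5. "210" → no match
6. "" → match
7. "100" → no match
8. "1" → match

2, 4, 6, 8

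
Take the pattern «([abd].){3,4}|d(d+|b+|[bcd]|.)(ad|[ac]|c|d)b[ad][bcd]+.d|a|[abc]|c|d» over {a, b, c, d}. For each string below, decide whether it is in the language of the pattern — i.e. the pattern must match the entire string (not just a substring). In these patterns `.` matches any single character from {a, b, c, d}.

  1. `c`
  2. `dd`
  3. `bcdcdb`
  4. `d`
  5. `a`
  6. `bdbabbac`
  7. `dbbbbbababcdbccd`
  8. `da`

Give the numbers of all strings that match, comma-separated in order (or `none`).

1 → match
2 → no match
3 → match
4 → match
5 → match
6 → match
7 → match
8 → no match

1, 3, 4, 5, 6, 7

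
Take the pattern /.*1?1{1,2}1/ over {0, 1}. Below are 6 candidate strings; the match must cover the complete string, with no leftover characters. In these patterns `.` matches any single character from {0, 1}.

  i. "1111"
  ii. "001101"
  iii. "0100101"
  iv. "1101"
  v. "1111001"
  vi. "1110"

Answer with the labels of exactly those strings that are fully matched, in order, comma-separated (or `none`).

i → match
ii → no match — must end with "11"
iii → no match — must end with "11"
iv → no match — must end with "11"
v → no match — must end with "11"
vi → no match — must end with "11"

i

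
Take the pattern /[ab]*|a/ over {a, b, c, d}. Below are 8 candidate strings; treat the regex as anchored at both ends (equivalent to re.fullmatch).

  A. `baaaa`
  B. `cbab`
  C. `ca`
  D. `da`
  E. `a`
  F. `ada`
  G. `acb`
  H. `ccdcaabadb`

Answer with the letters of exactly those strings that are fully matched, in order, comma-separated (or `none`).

A → match
B → no match
C → no match
D → no match
E → match
F → no match
G → no match
H → no match

A, E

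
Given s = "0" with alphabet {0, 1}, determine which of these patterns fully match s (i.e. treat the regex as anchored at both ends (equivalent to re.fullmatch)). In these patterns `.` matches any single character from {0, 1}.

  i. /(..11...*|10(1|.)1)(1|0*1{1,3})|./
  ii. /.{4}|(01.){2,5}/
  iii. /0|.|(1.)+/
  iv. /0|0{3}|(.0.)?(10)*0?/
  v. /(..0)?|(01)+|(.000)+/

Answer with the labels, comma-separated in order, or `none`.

i, iii, iv

i → match
ii → no match
iii → match
iv → match
v → no match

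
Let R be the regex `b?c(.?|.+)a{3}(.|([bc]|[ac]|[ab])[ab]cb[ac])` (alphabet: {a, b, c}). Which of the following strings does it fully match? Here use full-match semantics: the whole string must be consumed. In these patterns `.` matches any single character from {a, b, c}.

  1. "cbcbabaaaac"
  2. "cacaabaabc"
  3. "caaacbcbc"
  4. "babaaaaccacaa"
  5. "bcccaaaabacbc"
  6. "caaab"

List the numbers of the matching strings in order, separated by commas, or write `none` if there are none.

1 → match
2 → no match
3 → match
4 → no match
5 → match
6 → match

1, 3, 5, 6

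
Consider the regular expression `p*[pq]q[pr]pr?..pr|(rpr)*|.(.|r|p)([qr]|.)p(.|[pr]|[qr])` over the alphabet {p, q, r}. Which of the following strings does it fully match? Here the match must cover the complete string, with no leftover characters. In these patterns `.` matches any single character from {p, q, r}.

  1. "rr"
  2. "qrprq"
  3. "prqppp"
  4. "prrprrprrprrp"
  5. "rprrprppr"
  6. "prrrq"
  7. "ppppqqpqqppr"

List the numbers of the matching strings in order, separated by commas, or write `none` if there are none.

none

1. "rr" → no match
2. "qrprq" → no match
3. "prqppp" → no match
4 → no match
5. "rprrprppr" → no match
6. "prrrq" → no match
7. "ppppqqpqqppr" → no match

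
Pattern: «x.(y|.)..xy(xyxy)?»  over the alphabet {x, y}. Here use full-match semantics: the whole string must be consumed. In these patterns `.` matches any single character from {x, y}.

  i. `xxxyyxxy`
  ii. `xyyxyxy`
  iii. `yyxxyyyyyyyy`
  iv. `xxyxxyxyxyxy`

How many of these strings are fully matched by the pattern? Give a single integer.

i → no match
ii → match
iii → no match — must start with `x`
iv → no match
Total matched: 1

1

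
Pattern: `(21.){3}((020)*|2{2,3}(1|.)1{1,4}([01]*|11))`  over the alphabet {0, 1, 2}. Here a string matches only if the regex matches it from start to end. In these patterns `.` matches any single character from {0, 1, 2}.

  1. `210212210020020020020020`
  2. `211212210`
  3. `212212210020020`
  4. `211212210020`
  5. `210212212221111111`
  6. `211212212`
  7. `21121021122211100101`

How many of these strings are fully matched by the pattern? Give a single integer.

1 → match
2. `211212210` → match
3 → match
4. `211212210020` → match
5 → match
6. `211212212` → match
7 → match
Total matched: 7

7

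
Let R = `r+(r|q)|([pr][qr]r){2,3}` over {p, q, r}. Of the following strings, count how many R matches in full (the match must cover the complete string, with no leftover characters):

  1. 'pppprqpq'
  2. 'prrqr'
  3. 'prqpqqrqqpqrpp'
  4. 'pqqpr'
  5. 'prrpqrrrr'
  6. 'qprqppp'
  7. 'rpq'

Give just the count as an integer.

1. 'pppprqpq' → no match
2. 'prrqr' → no match
3 → no match
4. 'pqqpr' → no match
5. 'prrpqrrrr' → match
6. 'qprqppp' → no match
7. 'rpq' → no match
Total matched: 1

1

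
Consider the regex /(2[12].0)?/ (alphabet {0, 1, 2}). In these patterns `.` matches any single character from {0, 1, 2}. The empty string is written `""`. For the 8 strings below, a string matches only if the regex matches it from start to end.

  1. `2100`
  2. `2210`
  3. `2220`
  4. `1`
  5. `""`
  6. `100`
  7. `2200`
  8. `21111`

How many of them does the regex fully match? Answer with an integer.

1 → match
2 → match
3 → match
4 → no match
5 → match
6 → no match
7 → match
8 → no match
Total matched: 5

5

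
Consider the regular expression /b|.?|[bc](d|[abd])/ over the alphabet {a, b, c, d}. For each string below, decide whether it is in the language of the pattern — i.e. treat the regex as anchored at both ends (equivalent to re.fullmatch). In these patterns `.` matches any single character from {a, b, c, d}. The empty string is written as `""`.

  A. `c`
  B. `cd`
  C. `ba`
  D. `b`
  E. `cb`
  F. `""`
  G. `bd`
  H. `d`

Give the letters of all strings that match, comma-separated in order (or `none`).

A → match
B → match
C → match
D → match
E → match
F → match
G → match
H → match

A, B, C, D, E, F, G, H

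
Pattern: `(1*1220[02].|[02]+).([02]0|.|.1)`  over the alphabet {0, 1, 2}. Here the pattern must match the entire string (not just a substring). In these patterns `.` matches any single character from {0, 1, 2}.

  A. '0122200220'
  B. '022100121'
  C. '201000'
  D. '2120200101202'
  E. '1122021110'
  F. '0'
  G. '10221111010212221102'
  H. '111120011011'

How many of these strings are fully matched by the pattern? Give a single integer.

A. '0122200220' → no match
B. '022100121' → no match
C. '201000' → no match
D → no match
E. '1122021110' → no match
F. '0' → no match
G → no match
H. '111120011011' → no match
Total matched: 0

0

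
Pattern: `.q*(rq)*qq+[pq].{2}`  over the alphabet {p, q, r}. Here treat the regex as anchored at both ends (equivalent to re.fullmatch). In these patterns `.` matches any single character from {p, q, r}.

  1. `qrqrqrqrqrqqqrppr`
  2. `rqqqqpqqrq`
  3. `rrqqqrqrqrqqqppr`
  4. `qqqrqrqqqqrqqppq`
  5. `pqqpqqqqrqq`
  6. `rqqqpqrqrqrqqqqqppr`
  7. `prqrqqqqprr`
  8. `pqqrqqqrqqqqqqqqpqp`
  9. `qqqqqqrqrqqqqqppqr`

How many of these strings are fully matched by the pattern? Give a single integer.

1

1 → no match
2. `rqqqqpqqrq` → no match
3 → no match
4 → no match
5. `pqqpqqqqrqq` → no match
6 → no match
7. `prqrqqqqprr` → match
8 → no match
9 → no match
Total matched: 1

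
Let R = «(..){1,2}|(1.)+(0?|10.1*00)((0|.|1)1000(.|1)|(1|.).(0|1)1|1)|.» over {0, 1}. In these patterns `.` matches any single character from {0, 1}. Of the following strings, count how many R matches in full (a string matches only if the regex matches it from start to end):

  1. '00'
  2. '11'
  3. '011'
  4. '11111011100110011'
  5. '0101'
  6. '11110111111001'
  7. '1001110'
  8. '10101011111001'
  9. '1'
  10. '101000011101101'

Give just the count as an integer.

1 → match
2 → match
3 → no match
4 → no match
5 → match
6 → no match
7 → no match
8 → match
9 → match
10 → no match
Total matched: 5

5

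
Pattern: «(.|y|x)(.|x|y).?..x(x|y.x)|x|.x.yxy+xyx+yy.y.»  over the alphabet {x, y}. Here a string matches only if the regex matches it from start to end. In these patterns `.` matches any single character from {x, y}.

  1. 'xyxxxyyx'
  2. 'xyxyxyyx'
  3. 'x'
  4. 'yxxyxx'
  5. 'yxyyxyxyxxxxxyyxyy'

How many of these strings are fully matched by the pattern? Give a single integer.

1 → match
2 → match
3 → match
4 → match
5 → match
Total matched: 5

5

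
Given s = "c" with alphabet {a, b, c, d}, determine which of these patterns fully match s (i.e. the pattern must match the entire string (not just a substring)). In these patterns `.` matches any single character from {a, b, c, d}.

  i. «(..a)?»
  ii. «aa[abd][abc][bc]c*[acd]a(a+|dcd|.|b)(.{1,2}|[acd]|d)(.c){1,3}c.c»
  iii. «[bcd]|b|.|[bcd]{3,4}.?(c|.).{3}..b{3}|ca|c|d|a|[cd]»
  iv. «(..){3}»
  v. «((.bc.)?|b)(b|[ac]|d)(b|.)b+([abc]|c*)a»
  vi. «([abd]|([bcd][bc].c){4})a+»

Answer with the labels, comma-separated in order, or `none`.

iii

i → no match
ii → no match — must start with "aa"
iii → match
iv → no match
v → no match — must end with "a"
vi → no match — must end with "a"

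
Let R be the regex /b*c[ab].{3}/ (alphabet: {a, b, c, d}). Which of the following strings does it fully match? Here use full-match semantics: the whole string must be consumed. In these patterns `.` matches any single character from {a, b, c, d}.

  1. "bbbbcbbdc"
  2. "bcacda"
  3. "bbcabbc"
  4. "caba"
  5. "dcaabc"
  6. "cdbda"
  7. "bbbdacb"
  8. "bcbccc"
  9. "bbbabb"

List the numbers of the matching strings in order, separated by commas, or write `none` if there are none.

1 → match
2 → match
3 → match
4 → no match
5 → no match
6 → no match
7 → no match
8 → match
9 → no match

1, 2, 3, 8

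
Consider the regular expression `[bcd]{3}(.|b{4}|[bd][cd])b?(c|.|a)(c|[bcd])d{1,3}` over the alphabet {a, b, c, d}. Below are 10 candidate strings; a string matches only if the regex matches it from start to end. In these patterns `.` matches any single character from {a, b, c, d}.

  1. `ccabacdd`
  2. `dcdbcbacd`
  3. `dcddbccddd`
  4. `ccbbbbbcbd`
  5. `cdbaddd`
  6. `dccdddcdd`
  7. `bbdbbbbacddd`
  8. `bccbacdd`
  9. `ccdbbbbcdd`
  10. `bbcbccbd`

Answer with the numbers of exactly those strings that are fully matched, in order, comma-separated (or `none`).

1 → no match
2 → match
3 → match
4 → match
5 → match
6 → match
7 → match
8 → match
9 → match
10 → match

2, 3, 4, 5, 6, 7, 8, 9, 10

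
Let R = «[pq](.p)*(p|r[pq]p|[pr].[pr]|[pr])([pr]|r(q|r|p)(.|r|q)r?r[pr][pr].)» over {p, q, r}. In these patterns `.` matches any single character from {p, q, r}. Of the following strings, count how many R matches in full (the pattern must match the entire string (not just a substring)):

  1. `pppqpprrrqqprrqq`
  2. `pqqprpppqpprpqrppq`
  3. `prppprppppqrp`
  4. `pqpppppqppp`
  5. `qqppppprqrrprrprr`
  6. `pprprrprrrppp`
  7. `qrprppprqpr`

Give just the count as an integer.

1 → no match
2 → no match
3 → match
4 → match
5 → match
6 → no match
7 → match
Total matched: 4

4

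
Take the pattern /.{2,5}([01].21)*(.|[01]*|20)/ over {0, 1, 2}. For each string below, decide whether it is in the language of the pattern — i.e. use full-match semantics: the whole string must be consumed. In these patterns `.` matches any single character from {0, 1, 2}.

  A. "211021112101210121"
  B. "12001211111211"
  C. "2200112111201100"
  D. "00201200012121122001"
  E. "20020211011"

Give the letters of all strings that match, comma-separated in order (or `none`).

A

A → match
B → no match
C → no match
D → no match
E → no match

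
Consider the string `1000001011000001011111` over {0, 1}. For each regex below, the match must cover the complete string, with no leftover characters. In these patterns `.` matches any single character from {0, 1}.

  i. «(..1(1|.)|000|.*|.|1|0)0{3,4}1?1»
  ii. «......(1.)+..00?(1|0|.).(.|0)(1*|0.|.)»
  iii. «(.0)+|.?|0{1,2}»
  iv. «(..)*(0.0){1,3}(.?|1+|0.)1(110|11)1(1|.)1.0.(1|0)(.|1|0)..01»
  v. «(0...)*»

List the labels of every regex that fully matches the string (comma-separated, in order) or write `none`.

i → no match
ii → match
iii → no match
iv → no match — must end with `01`
v → no match

ii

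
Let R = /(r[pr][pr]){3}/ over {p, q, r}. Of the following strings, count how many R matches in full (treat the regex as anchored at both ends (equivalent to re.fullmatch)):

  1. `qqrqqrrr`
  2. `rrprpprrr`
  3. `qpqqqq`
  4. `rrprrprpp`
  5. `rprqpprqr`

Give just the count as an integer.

2

1 → no match — must start with `r`
2 → match
3 → no match — must start with `r`
4 → match
5 → no match
Total matched: 2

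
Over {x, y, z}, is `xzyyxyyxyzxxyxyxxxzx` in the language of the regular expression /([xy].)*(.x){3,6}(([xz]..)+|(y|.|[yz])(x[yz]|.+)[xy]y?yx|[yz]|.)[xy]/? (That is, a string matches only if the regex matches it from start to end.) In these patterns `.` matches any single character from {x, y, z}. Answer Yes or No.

Yes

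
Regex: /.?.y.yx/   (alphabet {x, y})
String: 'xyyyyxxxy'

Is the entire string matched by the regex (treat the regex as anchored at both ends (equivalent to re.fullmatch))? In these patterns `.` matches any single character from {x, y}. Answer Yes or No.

Every match must end with 'yx', but 'xyyyyxxxy' does not.

No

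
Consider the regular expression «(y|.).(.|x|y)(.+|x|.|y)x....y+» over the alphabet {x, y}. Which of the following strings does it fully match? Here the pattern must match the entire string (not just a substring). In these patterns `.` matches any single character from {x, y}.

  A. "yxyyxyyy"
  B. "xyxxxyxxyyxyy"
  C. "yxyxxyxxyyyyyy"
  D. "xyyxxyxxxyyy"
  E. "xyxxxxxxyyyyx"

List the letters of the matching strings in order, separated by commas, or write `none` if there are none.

B, C, D

A. "yxyyxyyy" → no match
B → match
C → match
D. "xyyxxyxxxyyy" → match
E → no match — must end with "y"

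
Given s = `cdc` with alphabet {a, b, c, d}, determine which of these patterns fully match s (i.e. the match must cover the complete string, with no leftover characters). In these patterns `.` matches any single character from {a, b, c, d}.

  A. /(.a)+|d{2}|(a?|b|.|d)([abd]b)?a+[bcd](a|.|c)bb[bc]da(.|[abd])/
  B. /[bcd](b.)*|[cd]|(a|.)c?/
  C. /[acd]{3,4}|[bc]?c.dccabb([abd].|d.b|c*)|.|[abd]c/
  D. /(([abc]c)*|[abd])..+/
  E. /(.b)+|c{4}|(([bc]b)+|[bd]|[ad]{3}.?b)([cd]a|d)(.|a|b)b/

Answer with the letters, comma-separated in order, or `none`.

A → no match
B → no match
C → match
D → match
E → no match

C, D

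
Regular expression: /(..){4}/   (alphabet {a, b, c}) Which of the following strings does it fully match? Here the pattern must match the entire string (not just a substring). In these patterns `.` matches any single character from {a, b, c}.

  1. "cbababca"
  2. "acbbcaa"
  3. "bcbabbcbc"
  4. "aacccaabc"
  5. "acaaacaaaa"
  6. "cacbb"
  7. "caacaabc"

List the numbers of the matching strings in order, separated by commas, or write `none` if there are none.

1, 7

1 → match
2 → no match
3 → no match
4 → no match
5 → no match
6 → no match
7 → match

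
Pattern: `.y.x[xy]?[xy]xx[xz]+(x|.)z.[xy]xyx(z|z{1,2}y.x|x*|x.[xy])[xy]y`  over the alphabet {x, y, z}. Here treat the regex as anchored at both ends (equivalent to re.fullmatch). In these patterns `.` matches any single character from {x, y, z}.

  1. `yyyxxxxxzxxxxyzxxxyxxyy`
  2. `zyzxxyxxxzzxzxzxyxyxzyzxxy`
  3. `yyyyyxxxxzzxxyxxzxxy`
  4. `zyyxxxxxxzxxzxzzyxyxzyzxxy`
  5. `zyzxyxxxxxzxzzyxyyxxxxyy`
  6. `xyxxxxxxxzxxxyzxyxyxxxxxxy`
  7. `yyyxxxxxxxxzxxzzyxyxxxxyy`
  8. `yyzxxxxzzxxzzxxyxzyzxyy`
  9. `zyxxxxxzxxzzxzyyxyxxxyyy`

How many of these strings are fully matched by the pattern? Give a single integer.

7

1 → match
2 → match
3 → no match
4 → match
5 → no match
6 → match
7 → match
8 → match
9 → match
Total matched: 7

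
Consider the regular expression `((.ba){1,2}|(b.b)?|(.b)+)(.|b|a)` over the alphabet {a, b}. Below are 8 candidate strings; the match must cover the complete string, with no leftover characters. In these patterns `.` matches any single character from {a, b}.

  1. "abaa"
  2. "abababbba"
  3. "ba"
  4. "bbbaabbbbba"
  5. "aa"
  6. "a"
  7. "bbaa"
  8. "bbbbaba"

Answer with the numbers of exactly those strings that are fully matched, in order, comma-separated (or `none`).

1. "abaa" → match
2. "abababbba" → match
3. "ba" → no match
4. "bbbaabbbbba" → no match
5. "aa" → no match
6. "a" → match
7. "bbaa" → match
8. "bbbbaba" → match

1, 2, 6, 7, 8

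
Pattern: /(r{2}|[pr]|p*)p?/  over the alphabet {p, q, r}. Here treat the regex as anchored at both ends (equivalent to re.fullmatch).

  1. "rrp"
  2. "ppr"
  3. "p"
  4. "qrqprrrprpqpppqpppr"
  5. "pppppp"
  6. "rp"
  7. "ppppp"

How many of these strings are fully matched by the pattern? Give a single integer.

1 → match
2 → no match
3 → match
4 → no match
5 → match
6 → match
7 → match
Total matched: 5

5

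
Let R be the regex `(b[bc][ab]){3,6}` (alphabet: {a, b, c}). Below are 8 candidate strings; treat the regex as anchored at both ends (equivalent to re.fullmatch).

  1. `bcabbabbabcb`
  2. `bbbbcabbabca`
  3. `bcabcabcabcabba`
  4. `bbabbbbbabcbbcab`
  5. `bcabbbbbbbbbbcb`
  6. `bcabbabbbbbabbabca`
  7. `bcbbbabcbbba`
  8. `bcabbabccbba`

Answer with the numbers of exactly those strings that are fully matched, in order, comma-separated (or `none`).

1 → match
2 → match
3 → match
4 → no match
5 → match
6 → match
7 → match
8 → no match

1, 2, 3, 5, 6, 7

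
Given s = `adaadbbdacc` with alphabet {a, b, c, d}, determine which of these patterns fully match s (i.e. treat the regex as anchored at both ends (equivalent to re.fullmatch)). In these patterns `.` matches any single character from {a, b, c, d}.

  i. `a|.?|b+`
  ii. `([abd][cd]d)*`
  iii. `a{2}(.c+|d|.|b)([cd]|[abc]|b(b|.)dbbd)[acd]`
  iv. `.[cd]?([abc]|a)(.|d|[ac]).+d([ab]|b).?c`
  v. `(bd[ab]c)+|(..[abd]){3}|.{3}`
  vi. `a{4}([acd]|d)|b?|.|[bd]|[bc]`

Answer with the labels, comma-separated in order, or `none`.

i → no match
ii → no match
iii → no match
iv → match
v → no match
vi → no match

iv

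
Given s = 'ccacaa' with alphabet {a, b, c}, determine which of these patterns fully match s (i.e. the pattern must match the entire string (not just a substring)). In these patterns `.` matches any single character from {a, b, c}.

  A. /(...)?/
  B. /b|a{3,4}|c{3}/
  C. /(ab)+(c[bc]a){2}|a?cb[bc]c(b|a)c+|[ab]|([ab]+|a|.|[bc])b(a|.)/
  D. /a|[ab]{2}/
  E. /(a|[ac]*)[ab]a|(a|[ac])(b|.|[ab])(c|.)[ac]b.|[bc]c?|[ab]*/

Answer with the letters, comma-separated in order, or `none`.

A → no match
B → no match
C → no match
D → no match
E → match

E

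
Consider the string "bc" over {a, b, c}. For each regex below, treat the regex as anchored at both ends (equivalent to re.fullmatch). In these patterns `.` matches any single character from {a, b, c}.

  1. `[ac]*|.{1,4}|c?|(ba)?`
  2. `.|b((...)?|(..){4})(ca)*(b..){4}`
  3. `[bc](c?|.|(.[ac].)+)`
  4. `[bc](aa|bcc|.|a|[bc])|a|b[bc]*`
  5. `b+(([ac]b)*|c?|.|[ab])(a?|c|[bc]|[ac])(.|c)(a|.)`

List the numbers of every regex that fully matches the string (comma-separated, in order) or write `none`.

1 → match
2 → no match
3 → match
4 → match
5 → no match

1, 3, 4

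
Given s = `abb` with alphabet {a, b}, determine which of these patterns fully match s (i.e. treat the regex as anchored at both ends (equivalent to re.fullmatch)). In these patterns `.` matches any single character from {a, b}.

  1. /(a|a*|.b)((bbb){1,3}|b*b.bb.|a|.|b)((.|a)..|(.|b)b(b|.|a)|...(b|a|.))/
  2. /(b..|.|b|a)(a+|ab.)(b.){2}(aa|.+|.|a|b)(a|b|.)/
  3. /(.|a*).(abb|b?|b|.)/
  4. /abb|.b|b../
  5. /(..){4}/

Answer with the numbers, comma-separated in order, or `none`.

1 → no match
2 → no match
3 → match
4 → match
5 → no match

3, 4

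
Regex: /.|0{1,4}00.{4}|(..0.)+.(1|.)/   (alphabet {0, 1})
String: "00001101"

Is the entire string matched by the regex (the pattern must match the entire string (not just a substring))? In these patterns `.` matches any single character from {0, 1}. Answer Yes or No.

Yes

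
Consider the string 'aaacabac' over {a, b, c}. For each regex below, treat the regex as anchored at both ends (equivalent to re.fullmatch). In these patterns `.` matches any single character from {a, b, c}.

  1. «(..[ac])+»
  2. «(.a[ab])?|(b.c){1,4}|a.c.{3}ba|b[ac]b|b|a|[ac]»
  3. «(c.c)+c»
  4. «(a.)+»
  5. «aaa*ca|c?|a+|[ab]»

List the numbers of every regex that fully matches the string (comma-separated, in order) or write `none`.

4

1 → no match
2 → no match
3 → no match — must start with 'c'
4 → match
5 → no match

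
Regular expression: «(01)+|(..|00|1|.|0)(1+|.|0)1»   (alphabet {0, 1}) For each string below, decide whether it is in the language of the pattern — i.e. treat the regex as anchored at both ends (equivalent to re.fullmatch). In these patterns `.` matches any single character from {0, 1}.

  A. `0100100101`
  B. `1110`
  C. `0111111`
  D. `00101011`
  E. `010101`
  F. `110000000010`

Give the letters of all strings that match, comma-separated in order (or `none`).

C, E

A → no match
B → no match
C → match
D → no match
E → match
F → no match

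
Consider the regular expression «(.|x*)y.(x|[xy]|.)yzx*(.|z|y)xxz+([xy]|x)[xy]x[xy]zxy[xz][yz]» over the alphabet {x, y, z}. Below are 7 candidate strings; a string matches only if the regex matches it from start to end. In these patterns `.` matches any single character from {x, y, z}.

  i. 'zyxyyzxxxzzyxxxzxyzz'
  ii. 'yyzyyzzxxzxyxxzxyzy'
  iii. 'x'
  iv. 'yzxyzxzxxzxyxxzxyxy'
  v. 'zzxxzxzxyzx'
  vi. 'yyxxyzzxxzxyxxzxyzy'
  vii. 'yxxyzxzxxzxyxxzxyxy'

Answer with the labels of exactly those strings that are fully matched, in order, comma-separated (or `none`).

i → match
ii → match
iii → no match
iv → match
v → no match
vi → match
vii → match

i, ii, iv, vi, vii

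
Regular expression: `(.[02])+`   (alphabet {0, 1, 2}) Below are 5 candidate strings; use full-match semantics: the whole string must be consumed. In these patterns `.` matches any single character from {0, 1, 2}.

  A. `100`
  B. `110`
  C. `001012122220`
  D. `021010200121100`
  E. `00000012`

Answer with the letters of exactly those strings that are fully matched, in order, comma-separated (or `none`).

A. `100` → no match
B. `110` → no match
C. `001012122220` → match
D → no match
E. `00000012` → match

C, E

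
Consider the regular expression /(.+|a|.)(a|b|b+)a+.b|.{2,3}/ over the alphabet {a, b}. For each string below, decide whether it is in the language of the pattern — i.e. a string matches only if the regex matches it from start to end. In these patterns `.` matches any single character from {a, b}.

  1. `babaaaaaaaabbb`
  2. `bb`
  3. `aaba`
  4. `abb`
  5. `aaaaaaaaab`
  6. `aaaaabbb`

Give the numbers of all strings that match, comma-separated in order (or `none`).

1 → no match
2 → match
3 → no match
4 → match
5 → match
6 → no match

2, 4, 5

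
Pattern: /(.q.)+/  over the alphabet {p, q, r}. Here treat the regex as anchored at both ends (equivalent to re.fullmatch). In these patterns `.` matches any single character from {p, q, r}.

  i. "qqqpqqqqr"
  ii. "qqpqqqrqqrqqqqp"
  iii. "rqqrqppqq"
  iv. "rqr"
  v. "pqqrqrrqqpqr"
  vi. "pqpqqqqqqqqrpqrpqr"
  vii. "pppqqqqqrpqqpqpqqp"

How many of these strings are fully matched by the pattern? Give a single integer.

6

i → match
ii → match
iii → match
iv → match
v → match
vi → match
vii → no match
Total matched: 6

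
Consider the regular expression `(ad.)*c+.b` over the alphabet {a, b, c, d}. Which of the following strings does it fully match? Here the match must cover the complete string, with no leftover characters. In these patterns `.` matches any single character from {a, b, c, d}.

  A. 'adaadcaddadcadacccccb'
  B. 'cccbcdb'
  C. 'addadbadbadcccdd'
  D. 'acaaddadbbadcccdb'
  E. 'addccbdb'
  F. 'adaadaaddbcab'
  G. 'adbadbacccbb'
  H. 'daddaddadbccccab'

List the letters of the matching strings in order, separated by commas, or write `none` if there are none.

A → match
B → no match
C → no match — must end with 'b'
D → no match
E → no match
F → no match
G → no match
H → no match

A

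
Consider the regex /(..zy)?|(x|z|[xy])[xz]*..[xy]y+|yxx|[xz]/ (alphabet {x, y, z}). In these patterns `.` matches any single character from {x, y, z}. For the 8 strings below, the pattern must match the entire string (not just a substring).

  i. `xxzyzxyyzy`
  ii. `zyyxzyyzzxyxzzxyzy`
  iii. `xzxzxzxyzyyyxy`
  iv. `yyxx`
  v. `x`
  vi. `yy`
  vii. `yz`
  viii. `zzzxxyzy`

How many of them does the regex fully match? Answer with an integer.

1

i → no match
ii → no match
iii → no match
iv → no match
v → match
vi → no match
vii → no match
viii → no match
Total matched: 1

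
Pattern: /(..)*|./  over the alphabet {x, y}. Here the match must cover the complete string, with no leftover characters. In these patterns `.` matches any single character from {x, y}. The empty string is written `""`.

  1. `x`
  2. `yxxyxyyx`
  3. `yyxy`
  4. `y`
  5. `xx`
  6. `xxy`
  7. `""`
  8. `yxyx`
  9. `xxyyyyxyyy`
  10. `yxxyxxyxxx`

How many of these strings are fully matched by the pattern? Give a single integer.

9

1 → match
2 → match
3 → match
4 → match
5 → match
6 → no match
7 → match
8 → match
9 → match
10 → match
Total matched: 9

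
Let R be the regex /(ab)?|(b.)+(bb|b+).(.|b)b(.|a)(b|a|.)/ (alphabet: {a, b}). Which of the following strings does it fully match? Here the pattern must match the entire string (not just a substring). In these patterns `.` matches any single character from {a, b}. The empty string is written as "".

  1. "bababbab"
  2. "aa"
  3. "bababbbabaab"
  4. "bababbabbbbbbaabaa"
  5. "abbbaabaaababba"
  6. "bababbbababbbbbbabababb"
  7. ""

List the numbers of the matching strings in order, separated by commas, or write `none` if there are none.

1. "bababbab" → match
2. "aa" → no match
3. "bababbbabaab" → no match
4 → no match
5 → no match
6 → no match
7. "" → match

1, 7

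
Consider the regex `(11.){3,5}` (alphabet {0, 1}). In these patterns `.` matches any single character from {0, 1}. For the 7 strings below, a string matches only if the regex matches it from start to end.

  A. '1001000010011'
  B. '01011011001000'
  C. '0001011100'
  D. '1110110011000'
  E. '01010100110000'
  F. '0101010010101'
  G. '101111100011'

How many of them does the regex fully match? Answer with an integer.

0

A → no match — must start with '11'
B → no match — must start with '11'
C → no match — must start with '11'
D → no match
E → no match — must start with '11'
F → no match — must start with '11'
G → no match — must start with '11'
Total matched: 0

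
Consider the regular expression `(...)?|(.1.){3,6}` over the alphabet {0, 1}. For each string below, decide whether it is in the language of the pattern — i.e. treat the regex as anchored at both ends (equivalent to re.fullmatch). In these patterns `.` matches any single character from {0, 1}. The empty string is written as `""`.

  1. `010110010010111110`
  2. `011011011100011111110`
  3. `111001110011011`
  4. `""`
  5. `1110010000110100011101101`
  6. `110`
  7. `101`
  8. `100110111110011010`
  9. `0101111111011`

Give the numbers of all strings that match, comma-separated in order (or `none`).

1, 4, 6, 7

1 → match
2 → no match
3 → no match
4. `""` → match
5 → no match
6. `110` → match
7. `101` → match
8 → no match
9 → no match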